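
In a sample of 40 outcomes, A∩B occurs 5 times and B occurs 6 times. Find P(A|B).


P(A|B) = P(A∩B)/P(B) = (5/40)/(6/40) = 5/6

5/6


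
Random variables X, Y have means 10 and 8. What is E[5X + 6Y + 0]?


E[5X + 6Y + 0] = 5*E[X] + 6*E[Y] + 0
= (5)*(10) + (6)*(8) + (0)
= 50 + 48 + 0 = 98

98


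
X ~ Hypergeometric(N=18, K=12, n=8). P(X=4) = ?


P(X=4) = C(12,4)*C(6,4) / C(18,8)
= 495*15 / 43758
= 7425/43758 = 75/442

75/442


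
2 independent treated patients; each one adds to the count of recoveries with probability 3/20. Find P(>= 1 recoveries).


P(at least one) = 1 - P(none)
P(none) = (1 - 3/20)^2 = (17/20)^2 = 289/400
P(at least one) = 1 - 289/400 = 111/400

111/400


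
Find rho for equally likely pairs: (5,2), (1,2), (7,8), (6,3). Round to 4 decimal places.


Cov(X,Y) = 3.6875, Var(X) = 5.1875, Var(Y) = 6.1875
rho = Cov/(sqrt(VarX)*sqrt(VarY)) = 0.6509

0.6509


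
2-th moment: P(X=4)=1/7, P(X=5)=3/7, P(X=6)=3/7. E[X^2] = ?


E[X^2] = sum(x^2 * P(x))
= 16*1/7 + 25*3/7 + 36*3/7
= 199/7

199/7


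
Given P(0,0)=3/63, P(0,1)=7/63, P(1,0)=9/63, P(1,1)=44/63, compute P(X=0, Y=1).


Read from table: P(X=0, Y=1) = 7/63 = 1/9

1/9


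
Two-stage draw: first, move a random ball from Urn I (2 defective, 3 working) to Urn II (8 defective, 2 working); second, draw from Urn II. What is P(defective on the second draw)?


P(transfer defective) = 2/5; P(transfer working) = 3/5
If defective transferred: Urn II has 9 defective of 11, so P(defective|defective moved) = 9/11
If working transferred: Urn II has 8 defective of 11, so P(defective|working moved) = 8/11
By total probability: P(defective) = 2/5*9/11 + 3/5*8/11 = 42/55

42/55


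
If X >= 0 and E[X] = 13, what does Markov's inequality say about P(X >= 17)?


Markov: P(X >= a) <= E[X]/a
P(X >= 17) <= 13/17

13/17


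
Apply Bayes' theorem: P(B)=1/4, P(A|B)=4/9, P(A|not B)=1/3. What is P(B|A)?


P(A) = P(A|B)P(B) + P(A|B')P(B') = 4/9*1/4 + 1/3*3/4 = 13/36
P(B|A) = P(A|B)P(B)/P(A) = (1/9)/(13/36) = 4/13

4/13


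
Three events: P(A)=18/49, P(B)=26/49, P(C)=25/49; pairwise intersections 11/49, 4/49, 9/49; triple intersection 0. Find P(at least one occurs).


P(A∪B∪C) = P(A)+P(B)+P(C) - P(AB)-P(AC)-P(BC) + P(ABC)
= 18/49+26/49+25/49 - 11/49-4/49-9/49 + 0
= 45/49

45/49


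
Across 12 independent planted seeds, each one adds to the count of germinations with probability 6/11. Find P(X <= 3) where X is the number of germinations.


P(X<=3) = P(X=0) + P(X=1) + P(X=2) + P(X=3)
= 244140625/3138428376721 + 3515625000/3138428376721 + 2109375000/285311670611 + 8437500000/285311670611
= 10888671875/285311670611

10888671875/285311670611


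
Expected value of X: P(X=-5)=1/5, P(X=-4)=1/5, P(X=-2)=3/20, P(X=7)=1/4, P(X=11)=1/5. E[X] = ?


E[X] = sum(x * P(x))
= -5*1/5 - 4*1/5 - 2*3/20 + 7*1/4 + 11*1/5
= 37/20

37/20


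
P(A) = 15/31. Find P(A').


P(A') = 1 - P(A) = 1 - 15/31 = 16/31

16/31


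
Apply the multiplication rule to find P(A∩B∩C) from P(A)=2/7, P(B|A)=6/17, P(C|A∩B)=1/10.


P(A∩B∩C) = P(A) * P(B|A) * P(C|A∩B)
= 2/7 * 6/17 * 1/10
= 12/119 * 1/10 = 6/595

6/595


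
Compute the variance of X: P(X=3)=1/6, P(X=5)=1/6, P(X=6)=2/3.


E[X] = 16/3, E[X^2] = 89/3
Var(X) = E[X^2] - (E[X])^2 = 89/3 - (16/3)^2 = 11/9

11/9


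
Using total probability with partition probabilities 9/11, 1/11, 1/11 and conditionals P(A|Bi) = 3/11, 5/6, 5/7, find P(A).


P(A) = P(A|B1)P(B1) + P(A|B2)P(B2) + P(A|B3)P(B3)
= 3/11*9/11 + 5/6*1/11 + 5/7*1/11
= 27/121 + 5/66 + 5/77 = 1849/5082

1849/5082


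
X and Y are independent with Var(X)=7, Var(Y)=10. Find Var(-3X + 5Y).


Independence => Cov(X,Y)=0
Var(-3X + 5Y) = (-3)^2*Var(X) + 5^2*Var(Y)
= 9*7 + 25*10 = 313

313


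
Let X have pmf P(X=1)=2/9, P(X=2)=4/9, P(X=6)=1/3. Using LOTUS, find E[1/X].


E[1/X] = sum(g(x)*P(x))
= 1*2/9 + 1/2*4/9 + 1/6*1/3
= 1/2

1/2


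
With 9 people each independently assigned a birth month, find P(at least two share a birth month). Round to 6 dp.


P(all different) = prod((12-i)/12 for i=0..8) = 0.015472
P(at least one match) = 1 - 0.015472 = 0.984528

0.984528


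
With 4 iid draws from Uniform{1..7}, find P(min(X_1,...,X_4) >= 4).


P(min >= 4) = P(all X_i >= 4) = (P(X_1 >= 4))^4
= (4/7)^4 = 256/2401

256/2401


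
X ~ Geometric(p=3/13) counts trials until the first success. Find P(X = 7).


P(X=7) = (1-p)^6 * p = (10/13)^6 * 3/13
= 1000000/4826809 * 3/13 = 3000000/62748517

3000000/62748517


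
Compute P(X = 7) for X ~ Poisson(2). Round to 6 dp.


P(X=7) = e^(-2) * 2^7 / 7!
≈ 0.1353352832 * 128 / 5040
≈ 0.003437

0.003437


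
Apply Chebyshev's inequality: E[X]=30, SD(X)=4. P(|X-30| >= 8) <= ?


k = 8/4 = 2
Chebyshev: P(|X-mu| >= k*sigma) <= 1/k^2 = 1/2^2 = 1/4

1/4


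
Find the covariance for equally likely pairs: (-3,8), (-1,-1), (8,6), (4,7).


E[X]=2, E[Y]=5, E[XY]=53/4
Cov(X,Y) = E[XY] - E[X]E[Y] = 53/4 - 2*5 = 13/4

13/4


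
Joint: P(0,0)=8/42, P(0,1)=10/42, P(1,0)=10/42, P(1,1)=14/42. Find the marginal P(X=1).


P(X=1) = P(1,0)+P(1,1) = 10/42 + 14/42 = 24/42 = 4/7

4/7


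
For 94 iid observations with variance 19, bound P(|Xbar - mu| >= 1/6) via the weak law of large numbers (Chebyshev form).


Var(Xbar) = Var(X)/n = 19/94
Chebyshev: P(|Xbar-mu| >= 1/6) <= Var(Xbar)/(1/6)^2 = (19/94)/(1/36) = 342/47
Bound exceeds 1, so trivial bound: 1

1


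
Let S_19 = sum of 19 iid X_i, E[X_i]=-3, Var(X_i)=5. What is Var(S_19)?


By independence, Var(S_n) = n*Var(X_1) = 19*5 = 95

95


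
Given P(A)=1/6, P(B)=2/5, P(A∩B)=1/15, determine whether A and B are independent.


P(A)*P(B) = 1/6*2/5 = 1/15
P(A∩B) = 1/15, which equals P(A)P(B), so independent

Yes, A and B are independent


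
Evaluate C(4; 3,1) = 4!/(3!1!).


4! = 24
Denominator: 3!=6 * 1!=1
Coefficient = 24 / 6 = 4

4


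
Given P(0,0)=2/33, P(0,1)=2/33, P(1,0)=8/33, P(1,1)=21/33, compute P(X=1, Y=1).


Read from table: P(X=1, Y=1) = 21/33 = 7/11

7/11


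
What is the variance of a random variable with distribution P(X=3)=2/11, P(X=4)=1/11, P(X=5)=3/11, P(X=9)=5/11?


E[X] = 70/11, E[X^2] = 514/11
Var(X) = E[X^2] - (E[X])^2 = 514/11 - (70/11)^2 = 754/121

754/121


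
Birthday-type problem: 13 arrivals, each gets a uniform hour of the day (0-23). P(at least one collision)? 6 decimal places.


P(all different) = prod((24-i)/24 for i=0..12) = 0.017734
P(at least one match) = 1 - 0.017734 = 0.982266

0.982266


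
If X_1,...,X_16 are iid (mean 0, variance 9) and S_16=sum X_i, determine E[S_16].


E[S_n] = n*E[X_1] = 16*0 = 0

0


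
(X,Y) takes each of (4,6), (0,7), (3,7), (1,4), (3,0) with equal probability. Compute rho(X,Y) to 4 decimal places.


Cov(X,Y) = -0.7600, Var(X) = 2.1600, Var(Y) = 6.9600
rho = Cov/(sqrt(VarX)*sqrt(VarY)) = -0.1960

-0.1960


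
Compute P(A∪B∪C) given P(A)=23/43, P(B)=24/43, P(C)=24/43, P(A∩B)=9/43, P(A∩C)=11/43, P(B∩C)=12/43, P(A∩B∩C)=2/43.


P(A∪B∪C) = P(A)+P(B)+P(C) - P(AB)-P(AC)-P(BC) + P(ABC)
= 23/43+24/43+24/43 - 9/43-11/43-12/43 + 2/43
= 41/43

41/43


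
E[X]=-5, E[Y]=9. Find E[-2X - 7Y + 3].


E[-2X - 7Y + 3] = -2*E[X] - 7*E[Y] + 3
= (-2)*(-5) + (-7)*(9) + (3)
= 10 - 63 + 3 = -50

-50


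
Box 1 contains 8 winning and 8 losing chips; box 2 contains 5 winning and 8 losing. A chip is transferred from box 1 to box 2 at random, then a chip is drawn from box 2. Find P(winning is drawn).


P(transfer winning) = 8/16 = 1/2; P(transfer losing) = 1/2
If winning transferred: Urn II has 6 winning of 14, so P(winning|winning moved) = 3/7
If losing transferred: Urn II has 5 winning of 14, so P(winning|losing moved) = 5/14
By total probability: P(winning) = 1/2*3/7 + 1/2*5/14 = 11/28

11/28


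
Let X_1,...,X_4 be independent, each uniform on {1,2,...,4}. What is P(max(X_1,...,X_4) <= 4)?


P(max <= 4) = P(all X_i <= 4) = (P(X_1 <= 4))^4
= (4/4)^4 = 1^4 = 1

1


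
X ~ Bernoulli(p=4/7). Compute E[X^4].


For Bernoulli: X in {0,1}
E[X^4] = 0^4*(1-4/7) + 1^4*4/7 = 4/7

4/7


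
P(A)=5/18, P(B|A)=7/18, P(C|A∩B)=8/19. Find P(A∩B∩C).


P(A∩B∩C) = P(A) * P(B|A) * P(C|A∩B)
= 5/18 * 7/18 * 8/19
= 35/324 * 8/19 = 70/1539

70/1539


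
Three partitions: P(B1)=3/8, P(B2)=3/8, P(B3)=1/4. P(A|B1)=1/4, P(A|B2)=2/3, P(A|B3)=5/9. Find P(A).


P(A) = P(A|B1)P(B1) + P(A|B2)P(B2) + P(A|B3)P(B3)
= 1/4*3/8 + 2/3*3/8 + 5/9*1/4
= 3/32 + 1/4 + 5/36 = 139/288

139/288


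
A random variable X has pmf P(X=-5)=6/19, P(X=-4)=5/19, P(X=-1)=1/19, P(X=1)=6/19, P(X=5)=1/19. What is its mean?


E[X] = sum(x * P(x))
= -5*6/19 - 4*5/19 - 1*1/19 + 1*6/19 + 5*1/19
= -40/19

-40/19


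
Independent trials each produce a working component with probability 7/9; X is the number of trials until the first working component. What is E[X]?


For geometric (trials until first success), E[X] = 1/p = 1/(7/9) = 9/7

9/7


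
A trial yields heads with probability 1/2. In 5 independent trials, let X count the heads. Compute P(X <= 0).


P(X<=0) = P(X=0)
= 1/32
= 1/32

1/32


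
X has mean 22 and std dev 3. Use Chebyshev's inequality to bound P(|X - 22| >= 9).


k = 9/3 = 3
Chebyshev: P(|X-mu| >= k*sigma) <= 1/k^2 = 1/3^2 = 1/9

1/9


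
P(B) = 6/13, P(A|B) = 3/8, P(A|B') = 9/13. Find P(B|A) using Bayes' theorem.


P(A) = P(A|B)P(B) + P(A|B')P(B') = 3/8*6/13 + 9/13*7/13 = 369/676
P(B|A) = P(A|B)P(B)/P(A) = (9/52)/(369/676) = 13/41

13/41


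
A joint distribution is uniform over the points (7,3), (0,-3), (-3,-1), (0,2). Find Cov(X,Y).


E[X]=1, E[Y]=1/4, E[XY]=6
Cov(X,Y) = E[XY] - E[X]E[Y] = 6 - 1*1/4 = 23/4

23/4


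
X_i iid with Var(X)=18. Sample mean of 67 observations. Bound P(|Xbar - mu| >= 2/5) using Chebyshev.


Var(Xbar) = Var(X)/n = 18/67
Chebyshev: P(|Xbar-mu| >= 2/5) <= Var(Xbar)/(2/5)^2 = (18/67)/(4/25) = 225/134
Bound exceeds 1, so trivial bound: 1

1


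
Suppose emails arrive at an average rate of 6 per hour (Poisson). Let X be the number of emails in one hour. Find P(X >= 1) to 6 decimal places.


P(X>=1) = 1 - P(X<=0) = 1 - (e^(-6)*6^0/0!)
≈ 1 - 0.0024787522 = 0.9975212478
≈ 0.997521

0.997521


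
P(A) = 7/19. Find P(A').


P(A') = 1 - P(A) = 1 - 7/19 = 12/19

12/19


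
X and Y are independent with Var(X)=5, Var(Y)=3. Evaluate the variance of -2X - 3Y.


Independence => Cov(X,Y)=0
Var(-2X - 3Y) = (-2)^2*Var(X) + (-3)^2*Var(Y)
= 4*5 + 9*3 = 47

47


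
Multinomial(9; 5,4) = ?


9! = 362880
Denominator: 5!=120 * 4!=24
Coefficient = 362880 / 2880 = 126

126


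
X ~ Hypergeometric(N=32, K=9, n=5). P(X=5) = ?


P(X=5) = C(9,5)*C(23,0) / C(32,5)
= 126*1 / 201376
= 126/201376 = 9/14384

9/14384


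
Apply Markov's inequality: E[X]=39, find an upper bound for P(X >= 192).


Markov: P(X >= a) <= E[X]/a
P(X >= 192) <= 39/192 = 13/64

13/64


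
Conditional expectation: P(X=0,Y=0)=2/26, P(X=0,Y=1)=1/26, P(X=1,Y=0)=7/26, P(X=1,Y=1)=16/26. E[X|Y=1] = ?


P(Y=1) = 17/26
E[X|Y=1] = (0*1 + 1*16)/17 = 16/17

16/17


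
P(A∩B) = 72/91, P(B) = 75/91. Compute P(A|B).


P(A|B) = P(A∩B)/P(B) = (72/91)/(75/91) = 72/75 = 24/25

24/25


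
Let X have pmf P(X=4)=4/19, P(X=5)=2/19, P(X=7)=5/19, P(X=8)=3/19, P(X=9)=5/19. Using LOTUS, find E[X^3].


E[X^3] = sum(g(x)*P(x))
= 64*4/19 + 125*2/19 + 343*5/19 + 512*3/19 + 729*5/19
= 7402/19

7402/19


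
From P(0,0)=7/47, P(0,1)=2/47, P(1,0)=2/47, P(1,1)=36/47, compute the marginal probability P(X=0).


P(X=0) = P(0,0)+P(0,1) = 7/47 + 2/47 = 9/47

9/47


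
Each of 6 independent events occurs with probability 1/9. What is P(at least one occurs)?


P(at least one) = 1 - P(none)
P(none) = (1 - 1/9)^6 = (8/9)^6 = 262144/531441
P(at least one) = 1 - 262144/531441 = 269297/531441

269297/531441


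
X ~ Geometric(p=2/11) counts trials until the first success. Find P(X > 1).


P(X > 1) = P(first 1 trials all fail) = (1-p)^1 = (9/11)^1 = 9/11

9/11


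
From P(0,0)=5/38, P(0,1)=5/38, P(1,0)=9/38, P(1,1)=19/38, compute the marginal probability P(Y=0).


P(Y=0) = P(0,0)+P(1,0) = 5/38 + 9/38 = 14/38 = 7/19

7/19


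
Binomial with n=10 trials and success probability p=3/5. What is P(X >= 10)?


P(X>=10) = P(X=10)
= 59049/9765625
= 59049/9765625

59049/9765625


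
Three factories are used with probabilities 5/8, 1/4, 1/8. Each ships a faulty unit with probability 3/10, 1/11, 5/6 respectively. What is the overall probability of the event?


P(A) = P(A|B1)P(B1) + P(A|B2)P(B2) + P(A|B3)P(B3)
= 3/10*5/8 + 1/11*1/4 + 5/6*1/8
= 3/16 + 1/44 + 5/48 = 83/264

83/264


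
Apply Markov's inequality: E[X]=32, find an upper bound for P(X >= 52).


Markov: P(X >= a) <= E[X]/a
P(X >= 52) <= 32/52 = 8/13

8/13


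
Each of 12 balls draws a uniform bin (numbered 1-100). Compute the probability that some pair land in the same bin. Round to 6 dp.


P(all different) = prod((100-i)/100 for i=0..11) = 0.503153
P(at least one match) = 1 - 0.503153 = 0.496847

0.496847


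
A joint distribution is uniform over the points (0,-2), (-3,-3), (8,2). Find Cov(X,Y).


E[X]=5/3, E[Y]=-1, E[XY]=25/3
Cov(X,Y) = E[XY] - E[X]E[Y] = 25/3 - 5/3*-1 = 10

10


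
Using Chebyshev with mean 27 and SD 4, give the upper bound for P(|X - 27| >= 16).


k = 16/4 = 4
Chebyshev: P(|X-mu| >= k*sigma) <= 1/k^2 = 1/4^2 = 1/16

1/16


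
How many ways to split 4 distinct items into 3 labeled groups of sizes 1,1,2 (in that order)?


4! = 24
Denominator: 1!=1 * 1!=1 * 2!=2
Coefficient = 24 / 2 = 12

12


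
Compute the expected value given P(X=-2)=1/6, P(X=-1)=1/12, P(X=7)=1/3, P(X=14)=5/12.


E[X] = sum(x * P(x))
= -2*1/6 - 1*1/12 + 7*1/3 + 14*5/12
= 31/4

31/4


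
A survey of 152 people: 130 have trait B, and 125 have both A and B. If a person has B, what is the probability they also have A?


P(A|B) = P(A∩B)/P(B) = (125/152)/(130/152) = 125/130 = 25/26

25/26


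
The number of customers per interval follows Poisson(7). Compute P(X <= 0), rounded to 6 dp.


P(X<=0) = e^(-7)*7^0/0!
≈ 0.0009118820
≈ 0.000912

0.000912


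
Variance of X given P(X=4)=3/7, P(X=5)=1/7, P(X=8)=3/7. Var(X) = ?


E[X] = 41/7, E[X^2] = 265/7
Var(X) = E[X^2] - (E[X])^2 = 265/7 - (41/7)^2 = 174/49

174/49


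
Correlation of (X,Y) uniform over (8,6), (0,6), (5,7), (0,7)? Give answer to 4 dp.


Cov(X,Y) = -0.3750, Var(X) = 11.6875, Var(Y) = 0.2500
rho = Cov/(sqrt(VarX)*sqrt(VarY)) = -0.2194

-0.2194


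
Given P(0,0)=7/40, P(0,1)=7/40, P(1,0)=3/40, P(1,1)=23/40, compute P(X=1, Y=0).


Read from table: P(X=1, Y=0) = 3/40

3/40


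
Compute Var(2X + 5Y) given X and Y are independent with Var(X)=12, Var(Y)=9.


Independence => Cov(X,Y)=0
Var(2X + 5Y) = 2^2*Var(X) + 5^2*Var(Y)
= 4*12 + 25*9 = 273

273


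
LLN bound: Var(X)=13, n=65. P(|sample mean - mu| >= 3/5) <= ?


Var(Xbar) = Var(X)/n = 13/65
Chebyshev: P(|Xbar-mu| >= 3/5) <= Var(Xbar)/(3/5)^2 = (1/5)/(9/25) = 5/9

5/9


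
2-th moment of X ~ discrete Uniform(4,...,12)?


E[X^2] = (1/9) * sum(x^2 for x=4..12)
= 636/9 = 212/3

212/3


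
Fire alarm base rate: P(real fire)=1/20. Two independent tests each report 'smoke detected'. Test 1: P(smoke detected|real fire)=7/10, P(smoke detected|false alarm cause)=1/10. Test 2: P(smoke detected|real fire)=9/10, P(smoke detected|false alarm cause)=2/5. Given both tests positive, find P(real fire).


After test 1: P(+) = 7/10*1/20 + 1/10*19/20 = 13/100
P(B|+) = (7/200)/(13/100) = 7/26
After test 2 (use post1 as new prior): P(+) = 9/10*7/26 + 2/5*19/26 = 139/260
P(B|+,+) = (63/260)/(139/260) = 63/139

63/139


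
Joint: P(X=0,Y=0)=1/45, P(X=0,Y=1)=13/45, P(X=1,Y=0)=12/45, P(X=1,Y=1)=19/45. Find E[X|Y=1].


P(Y=1) = 32/45
E[X|Y=1] = (0*13 + 1*19)/32 = 19/32

19/32


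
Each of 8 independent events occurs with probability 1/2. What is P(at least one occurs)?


P(at least one) = 1 - P(none)
P(none) = (1 - 1/2)^8 = (1/2)^8 = 1/256
P(at least one) = 1 - 1/256 = 255/256

255/256


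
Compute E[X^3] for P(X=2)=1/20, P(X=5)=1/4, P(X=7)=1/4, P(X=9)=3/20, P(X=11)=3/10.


E[X^3] = sum(g(x)*P(x))
= 8*1/20 + 125*1/4 + 343*1/4 + 729*3/20 + 1331*3/10
= 12521/20

12521/20


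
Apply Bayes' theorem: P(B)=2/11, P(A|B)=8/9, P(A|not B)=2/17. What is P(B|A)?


P(A) = P(A|B)P(B) + P(A|B')P(B') = 8/9*2/11 + 2/17*9/11 = 434/1683
P(B|A) = P(A|B)P(B)/P(A) = (16/99)/(434/1683) = 136/217

136/217


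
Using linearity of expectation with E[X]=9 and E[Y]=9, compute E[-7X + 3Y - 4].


E[-7X + 3Y - 4] = -7*E[X] + 3*E[Y] - 4
= (-7)*(9) + (3)*(9) + (-4)
= -63 + 27 - 4 = -40

-40


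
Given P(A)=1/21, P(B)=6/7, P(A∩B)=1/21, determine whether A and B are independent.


P(A)*P(B) = 1/21*6/7 = 2/49
P(A∩B) = 1/21 != 2/49, so not independent

No, A and B are not independent


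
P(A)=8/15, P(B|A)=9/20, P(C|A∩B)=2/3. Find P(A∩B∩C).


P(A∩B∩C) = P(A) * P(B|A) * P(C|A∩B)
= 8/15 * 9/20 * 2/3
= 6/25 * 2/3 = 4/25

4/25


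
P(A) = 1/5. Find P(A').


P(A') = 1 - P(A) = 1 - 1/5 = 4/5

4/5


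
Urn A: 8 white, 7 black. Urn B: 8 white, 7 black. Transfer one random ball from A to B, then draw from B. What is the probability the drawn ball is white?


P(transfer white) = 8/15; P(transfer black) = 7/15
If white transferred: Urn II has 9 white of 16, so P(white|white moved) = 9/16
If black transferred: Urn II has 8 white of 16, so P(white|black moved) = 1/2
By total probability: P(white) = 8/15*9/16 + 7/15*1/2 = 8/15

8/15


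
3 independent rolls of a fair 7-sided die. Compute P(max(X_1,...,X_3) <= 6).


P(max <= 6) = P(all X_i <= 6) = (P(X_1 <= 6))^3
= (6/7)^3 = 216/343

216/343


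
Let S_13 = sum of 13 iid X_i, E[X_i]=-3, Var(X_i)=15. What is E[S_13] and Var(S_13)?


E[S_n] = n*mu = 13*-3 = -39
Var(S_n) = n*sigma^2 = 13*15 = 195

E[S_13]=-39, Var(S_13)=195


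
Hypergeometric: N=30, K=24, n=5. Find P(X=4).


P(X=4) = C(24,4)*C(6,1) / C(30,5)
= 10626*6 / 142506
= 63756/142506 = 506/1131

506/1131


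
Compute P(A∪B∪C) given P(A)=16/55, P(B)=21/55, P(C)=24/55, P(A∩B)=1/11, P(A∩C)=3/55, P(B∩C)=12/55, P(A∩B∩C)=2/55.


P(A∪B∪C) = P(A)+P(B)+P(C) - P(AB)-P(AC)-P(BC) + P(ABC)
= 16/55+21/55+24/55 - 1/11-3/55-12/55 + 2/55
= 43/55

43/55


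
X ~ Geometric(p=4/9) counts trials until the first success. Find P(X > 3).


P(X > 3) = P(first 3 trials all fail) = (1-p)^3 = (5/9)^3 = 125/729

125/729


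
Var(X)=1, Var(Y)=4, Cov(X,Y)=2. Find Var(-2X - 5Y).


Var(-2X - 5Y) = (-2)^2*Var(X) + (-5)^2*Var(Y) + 2*(-2)*(-5)*Cov(X,Y)
= 4*1 + 25*4 + 20*2
= 4 + 100 + 40 = 144

144


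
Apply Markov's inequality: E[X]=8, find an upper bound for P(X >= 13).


Markov: P(X >= a) <= E[X]/a
P(X >= 13) <= 8/13

8/13


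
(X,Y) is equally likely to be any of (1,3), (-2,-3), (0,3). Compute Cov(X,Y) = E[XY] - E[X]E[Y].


E[X]=-1/3, E[Y]=1, E[XY]=3
Cov(X,Y) = E[XY] - E[X]E[Y] = 3 + 1/3*1 = 10/3

10/3


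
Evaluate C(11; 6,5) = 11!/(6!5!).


11! = 39916800
Denominator: 6!=720 * 5!=120
Coefficient = 39916800 / 86400 = 462

462


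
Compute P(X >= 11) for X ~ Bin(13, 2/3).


P(X>=11) = P(X=11) + P(X=12) + P(X=13)
= 53248/531441 + 53248/1594323 + 8192/1594323
= 8192/59049

8192/59049


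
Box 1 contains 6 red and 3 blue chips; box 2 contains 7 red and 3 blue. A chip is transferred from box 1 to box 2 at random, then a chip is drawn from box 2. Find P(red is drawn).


P(transfer red) = 6/9 = 2/3; P(transfer blue) = 1/3
If red transferred: Urn II has 8 red of 11, so P(red|red moved) = 8/11
If blue transferred: Urn II has 7 red of 11, so P(red|blue moved) = 7/11
By total probability: P(red) = 2/3*8/11 + 1/3*7/11 = 23/33

23/33


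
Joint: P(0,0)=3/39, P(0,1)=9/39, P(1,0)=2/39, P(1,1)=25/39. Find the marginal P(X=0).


P(X=0) = P(0,0)+P(0,1) = 3/39 + 9/39 = 12/39 = 4/13

4/13


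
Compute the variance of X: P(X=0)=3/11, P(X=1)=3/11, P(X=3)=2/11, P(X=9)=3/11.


E[X] = 36/11, E[X^2] = 24
Var(X) = E[X^2] - (E[X])^2 = 24 - (36/11)^2 = 1608/121

1608/121


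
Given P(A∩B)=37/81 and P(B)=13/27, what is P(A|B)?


P(A|B) = P(A∩B)/P(B) = (37/81)/(39/81) = 37/39

37/39


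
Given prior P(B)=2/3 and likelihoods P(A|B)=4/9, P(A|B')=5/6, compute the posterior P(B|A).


P(A) = P(A|B)P(B) + P(A|B')P(B') = 4/9*2/3 + 5/6*1/3 = 31/54
P(B|A) = P(A|B)P(B)/P(A) = (8/27)/(31/54) = 16/31

16/31


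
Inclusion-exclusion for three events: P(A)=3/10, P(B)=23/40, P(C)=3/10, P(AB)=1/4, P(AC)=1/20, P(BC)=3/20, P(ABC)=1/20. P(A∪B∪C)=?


P(A∪B∪C) = P(A)+P(B)+P(C) - P(AB)-P(AC)-P(BC) + P(ABC)
= 3/10+23/40+3/10 - 1/4-1/20-3/20 + 1/20
= 31/40

31/40


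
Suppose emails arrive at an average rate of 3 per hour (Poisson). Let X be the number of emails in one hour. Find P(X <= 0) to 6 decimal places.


P(X<=0) = e^(-3)*3^0/0!
≈ 0.0497870684
≈ 0.049787

0.049787


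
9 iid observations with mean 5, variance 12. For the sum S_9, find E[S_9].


E[S_n] = n*E[X_1] = 9*5 = 45

45


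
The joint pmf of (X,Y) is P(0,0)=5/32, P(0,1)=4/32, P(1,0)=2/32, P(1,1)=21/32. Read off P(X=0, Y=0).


Read from table: P(X=0, Y=0) = 5/32

5/32


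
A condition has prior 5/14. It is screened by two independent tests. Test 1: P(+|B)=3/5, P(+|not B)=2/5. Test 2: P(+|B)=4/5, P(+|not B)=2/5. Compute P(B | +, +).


After test 1: P(+) = 3/5*5/14 + 2/5*9/14 = 33/70
P(B|+) = (3/14)/(33/70) = 5/11
After test 2 (use post1 as new prior): P(+) = 4/5*5/11 + 2/5*6/11 = 32/55
P(B|+,+) = (4/11)/(32/55) = 5/8

5/8


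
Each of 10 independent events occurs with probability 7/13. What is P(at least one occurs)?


P(at least one) = 1 - P(none)
P(none) = (1 - 7/13)^10 = (6/13)^10 = 60466176/137858491849
P(at least one) = 1 - 60466176/137858491849 = 137798025673/137858491849

137798025673/137858491849


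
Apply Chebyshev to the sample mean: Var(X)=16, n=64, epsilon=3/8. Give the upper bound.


Var(Xbar) = Var(X)/n = 16/64
Chebyshev: P(|Xbar-mu| >= 3/8) <= Var(Xbar)/(3/8)^2 = (1/4)/(9/64) = 16/9
Bound exceeds 1, so trivial bound: 1

1


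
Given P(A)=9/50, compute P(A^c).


P(A') = 1 - P(A) = 1 - 9/50 = 41/50

41/50


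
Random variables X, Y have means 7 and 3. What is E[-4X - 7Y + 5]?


E[-4X - 7Y + 5] = -4*E[X] - 7*E[Y] + 5
= (-4)*(7) + (-7)*(3) + (5)
= -28 - 21 + 5 = -44

-44


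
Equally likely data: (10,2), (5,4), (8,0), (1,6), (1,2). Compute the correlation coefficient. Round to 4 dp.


Cov(X,Y) = -4.4000, Var(X) = 13.2000, Var(Y) = 4.1600
rho = Cov/(sqrt(VarX)*sqrt(VarY)) = -0.5938

-0.5938


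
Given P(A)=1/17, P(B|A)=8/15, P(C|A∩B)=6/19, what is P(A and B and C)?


P(A∩B∩C) = P(A) * P(B|A) * P(C|A∩B)
= 1/17 * 8/15 * 6/19
= 8/255 * 6/19 = 16/1615

16/1615


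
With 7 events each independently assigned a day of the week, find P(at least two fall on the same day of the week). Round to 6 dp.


P(all different) = prod((7-i)/7 for i=0..6) = 0.006120
P(at least one match) = 1 - 0.006120 = 0.993880

0.993880


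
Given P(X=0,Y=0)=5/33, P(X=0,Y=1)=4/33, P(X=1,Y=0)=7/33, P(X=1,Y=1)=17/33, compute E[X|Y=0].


P(Y=0) = 12/33
E[X|Y=0] = (0*5 + 1*7)/12 = 7/12

7/12


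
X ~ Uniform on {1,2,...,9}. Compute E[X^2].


E[X^2] = (1/9) * sum(x^2 for x=1..9)
= 285/9 = 95/3

95/3


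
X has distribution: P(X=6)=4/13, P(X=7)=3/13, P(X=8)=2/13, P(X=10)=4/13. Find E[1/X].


E[1/X] = sum(g(x)*P(x))
= 1/6*4/13 + 1/7*3/13 + 1/8*2/13 + 1/10*4/13
= 733/5460

733/5460


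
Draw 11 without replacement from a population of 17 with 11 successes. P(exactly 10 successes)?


P(X=10) = C(11,10)*C(6,1) / C(17,11)
= 11*6 / 12376
= 66/12376 = 33/6188

33/6188


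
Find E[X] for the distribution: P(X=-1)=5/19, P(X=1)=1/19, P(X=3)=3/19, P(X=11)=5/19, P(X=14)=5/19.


E[X] = sum(x * P(x))
= -1*5/19 + 1*1/19 + 3*3/19 + 11*5/19 + 14*5/19
= 130/19

130/19


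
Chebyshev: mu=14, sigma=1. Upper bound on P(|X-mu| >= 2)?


k = 2/1 = 2
Chebyshev: P(|X-mu| >= k*sigma) <= 1/k^2 = 1/2^2 = 1/4

1/4


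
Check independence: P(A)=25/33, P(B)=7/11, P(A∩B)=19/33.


P(A)*P(B) = 25/33*7/11 = 175/363
P(A∩B) = 19/33 != 175/363, so not independent

No, A and B are not independent


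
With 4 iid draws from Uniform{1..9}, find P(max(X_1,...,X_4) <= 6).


P(max <= 6) = P(all X_i <= 6) = (P(X_1 <= 6))^4
= (6/9)^4 = (2/3)^4 = 16/81

16/81


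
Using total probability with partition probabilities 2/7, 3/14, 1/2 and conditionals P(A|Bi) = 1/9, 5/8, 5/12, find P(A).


P(A) = P(A|B1)P(B1) + P(A|B2)P(B2) + P(A|B3)P(B3)
= 1/9*2/7 + 5/8*3/14 + 5/12*1/2
= 2/63 + 15/112 + 5/24 = 377/1008

377/1008


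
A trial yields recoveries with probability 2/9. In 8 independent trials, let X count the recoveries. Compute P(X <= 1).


P(X<=1) = P(X=0) + P(X=1)
= 5764801/43046721 + 13176688/43046721
= 18941489/43046721

18941489/43046721


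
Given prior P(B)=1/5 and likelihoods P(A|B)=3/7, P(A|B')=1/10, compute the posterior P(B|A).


P(A) = P(A|B)P(B) + P(A|B')P(B') = 3/7*1/5 + 1/10*4/5 = 29/175
P(B|A) = P(A|B)P(B)/P(A) = (3/35)/(29/175) = 15/29

15/29


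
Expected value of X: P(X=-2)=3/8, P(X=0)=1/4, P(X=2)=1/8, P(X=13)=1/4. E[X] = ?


E[X] = sum(x * P(x))
= -2*3/8 + 0*1/4 + 2*1/8 + 13*1/4
= 11/4

11/4


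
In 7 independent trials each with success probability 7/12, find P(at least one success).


P(at least one) = 1 - P(none)
P(none) = (1 - 7/12)^7 = (5/12)^7 = 78125/35831808
P(at least one) = 1 - 78125/35831808 = 35753683/35831808

35753683/35831808


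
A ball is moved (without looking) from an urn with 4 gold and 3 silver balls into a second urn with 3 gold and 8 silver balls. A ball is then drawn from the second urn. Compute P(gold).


P(transfer gold) = 4/7; P(transfer silver) = 3/7
If gold transferred: Urn II has 4 gold of 12, so P(gold|gold moved) = 1/3
If silver transferred: Urn II has 3 gold of 12, so P(gold|silver moved) = 1/4
By total probability: P(gold) = 4/7*1/3 + 3/7*1/4 = 25/84

25/84


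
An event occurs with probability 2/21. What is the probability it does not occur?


P(A') = 1 - P(A) = 1 - 2/21 = 19/21

19/21


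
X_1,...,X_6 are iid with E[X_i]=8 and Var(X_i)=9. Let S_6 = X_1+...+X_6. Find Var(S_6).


By independence, Var(S_n) = n*Var(X_1) = 6*9 = 54

54


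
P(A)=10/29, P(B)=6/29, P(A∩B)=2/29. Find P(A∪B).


P(A∪B) = P(A) + P(B) - P(A∩B)
= 10/29 + 6/29 - 2/29 = 14/29

14/29


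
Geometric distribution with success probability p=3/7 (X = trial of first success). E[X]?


For geometric (trials until first success), E[X] = 1/p = 1/(3/7) = 7/3

7/3


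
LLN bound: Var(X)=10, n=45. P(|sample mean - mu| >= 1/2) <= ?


Var(Xbar) = Var(X)/n = 10/45
Chebyshev: P(|Xbar-mu| >= 1/2) <= Var(Xbar)/(1/2)^2 = (2/9)/(1/4) = 8/9

8/9


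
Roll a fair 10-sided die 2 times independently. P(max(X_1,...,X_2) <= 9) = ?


P(max <= 9) = P(all X_i <= 9) = (P(X_1 <= 9))^2
= (9/10)^2 = 81/100

81/100


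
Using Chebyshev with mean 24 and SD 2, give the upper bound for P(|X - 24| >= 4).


k = 4/2 = 2
Chebyshev: P(|X-mu| >= k*sigma) <= 1/k^2 = 1/2^2 = 1/4

1/4


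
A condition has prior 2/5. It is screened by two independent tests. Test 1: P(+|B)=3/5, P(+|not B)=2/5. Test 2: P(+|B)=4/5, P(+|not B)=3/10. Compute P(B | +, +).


After test 1: P(+) = 3/5*2/5 + 2/5*3/5 = 12/25
P(B|+) = (6/25)/(12/25) = 1/2
After test 2 (use post1 as new prior): P(+) = 4/5*1/2 + 3/10*1/2 = 11/20
P(B|+,+) = (2/5)/(11/20) = 8/11

8/11


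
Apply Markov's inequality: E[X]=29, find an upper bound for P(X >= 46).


Markov: P(X >= a) <= E[X]/a
P(X >= 46) <= 29/46

29/46


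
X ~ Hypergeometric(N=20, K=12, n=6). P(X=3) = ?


P(X=3) = C(12,3)*C(8,3) / C(20,6)
= 220*56 / 38760
= 12320/38760 = 308/969

308/969


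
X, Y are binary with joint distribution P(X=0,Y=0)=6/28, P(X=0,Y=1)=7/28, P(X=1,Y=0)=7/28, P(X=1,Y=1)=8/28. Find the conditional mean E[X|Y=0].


P(Y=0) = 13/28
E[X|Y=0] = (0*6 + 1*7)/13 = 7/13

7/13


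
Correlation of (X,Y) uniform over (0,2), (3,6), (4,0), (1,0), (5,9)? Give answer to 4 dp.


Cov(X,Y) = 3.7600, Var(X) = 3.4400, Var(Y) = 12.6400
rho = Cov/(sqrt(VarX)*sqrt(VarY)) = 0.5702

0.5702


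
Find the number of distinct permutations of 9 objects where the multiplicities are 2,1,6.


9! = 362880
Denominator: 2!=2 * 1!=1 * 6!=720
Coefficient = 362880 / 1440 = 252

252


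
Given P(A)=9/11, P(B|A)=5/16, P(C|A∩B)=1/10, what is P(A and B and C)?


P(A∩B∩C) = P(A) * P(B|A) * P(C|A∩B)
= 9/11 * 5/16 * 1/10
= 45/176 * 1/10 = 9/352

9/352


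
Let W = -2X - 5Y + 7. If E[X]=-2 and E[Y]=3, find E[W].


E[-2X - 5Y + 7] = -2*E[X] - 5*E[Y] + 7
= (-2)*(-2) + (-5)*(3) + (7)
= 4 - 15 + 7 = -4

-4


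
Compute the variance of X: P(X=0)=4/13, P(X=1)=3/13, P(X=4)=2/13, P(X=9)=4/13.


E[X] = 47/13, E[X^2] = 359/13
Var(X) = E[X^2] - (E[X])^2 = 359/13 - (47/13)^2 = 2458/169

2458/169


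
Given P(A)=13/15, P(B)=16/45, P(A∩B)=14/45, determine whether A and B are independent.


P(A)*P(B) = 13/15*16/45 = 208/675
P(A∩B) = 14/45 != 208/675, so not independent

No, A and B are not independent


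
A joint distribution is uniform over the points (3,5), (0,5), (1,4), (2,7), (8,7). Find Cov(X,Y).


E[X]=14/5, E[Y]=28/5, E[XY]=89/5
Cov(X,Y) = E[XY] - E[X]E[Y] = 89/5 - 14/5*28/5 = 53/25

53/25


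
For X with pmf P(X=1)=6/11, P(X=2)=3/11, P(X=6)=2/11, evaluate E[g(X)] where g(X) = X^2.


E[X^2] = sum(g(x)*P(x))
= 1*6/11 + 4*3/11 + 36*2/11
= 90/11

90/11


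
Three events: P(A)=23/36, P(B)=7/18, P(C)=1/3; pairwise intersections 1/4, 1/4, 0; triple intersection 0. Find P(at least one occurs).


P(A∪B∪C) = P(A)+P(B)+P(C) - P(AB)-P(AC)-P(BC) + P(ABC)
= 23/36+7/18+1/3 - 1/4-1/4-0 + 0
= 31/36

31/36


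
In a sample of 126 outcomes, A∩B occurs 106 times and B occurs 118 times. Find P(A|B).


P(A|B) = P(A∩B)/P(B) = (106/126)/(118/126) = 106/118 = 53/59

53/59


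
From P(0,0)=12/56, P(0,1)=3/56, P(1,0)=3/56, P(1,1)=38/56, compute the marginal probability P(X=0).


P(X=0) = P(0,0)+P(0,1) = 12/56 + 3/56 = 15/56

15/56


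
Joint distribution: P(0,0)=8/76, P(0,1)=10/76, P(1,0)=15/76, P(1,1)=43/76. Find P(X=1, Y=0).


Read from table: P(X=1, Y=0) = 15/76

15/76


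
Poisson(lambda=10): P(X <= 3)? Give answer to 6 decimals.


P(X<=3) = e^(-10)*10^0/0! + e^(-10)*10^1/1! + e^(-10)*10^2/2! + e^(-10)*10^3/3!
≈ 0.0000453999 + 0.0004539993 + 0.0022699965 + 0.0075666550
= 0.0103360507
≈ 0.010336

0.010336


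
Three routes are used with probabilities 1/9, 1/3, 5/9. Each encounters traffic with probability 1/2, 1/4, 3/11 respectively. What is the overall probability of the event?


P(A) = P(A|B1)P(B1) + P(A|B2)P(B2) + P(A|B3)P(B3)
= 1/2*1/9 + 1/4*1/3 + 3/11*5/9
= 1/18 + 1/12 + 5/33 = 115/396

115/396


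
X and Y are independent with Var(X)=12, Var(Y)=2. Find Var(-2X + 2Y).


Independence => Cov(X,Y)=0
Var(-2X + 2Y) = (-2)^2*Var(X) + 2^2*Var(Y)
= 4*12 + 4*2 = 56

56


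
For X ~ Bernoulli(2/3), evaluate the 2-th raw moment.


For Bernoulli: X in {0,1}
E[X^2] = 0^2*(1-2/3) + 1^2*2/3 = 2/3

2/3


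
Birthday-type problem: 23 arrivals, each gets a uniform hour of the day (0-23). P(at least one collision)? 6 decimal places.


P(all different) = prod((24-i)/24 for i=0..22) = 0.000000
P(at least one match) = 1 - 0.000000 = 1.000000

1.000000


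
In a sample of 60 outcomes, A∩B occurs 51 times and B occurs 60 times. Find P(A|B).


P(A|B) = P(A∩B)/P(B) = (51/60)/(60/60) = 51/60 = 17/20

17/20


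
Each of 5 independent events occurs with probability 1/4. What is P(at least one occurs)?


P(at least one) = 1 - P(none)
P(none) = (1 - 1/4)^5 = (3/4)^5 = 243/1024
P(at least one) = 1 - 243/1024 = 781/1024

781/1024


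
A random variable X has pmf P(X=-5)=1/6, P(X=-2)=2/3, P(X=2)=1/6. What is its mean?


E[X] = sum(x * P(x))
= -5*1/6 - 2*2/3 + 2*1/6
= -11/6

-11/6


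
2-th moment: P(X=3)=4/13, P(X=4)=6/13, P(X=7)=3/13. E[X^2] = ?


E[X^2] = sum(x^2 * P(x))
= 9*4/13 + 16*6/13 + 49*3/13
= 279/13

279/13


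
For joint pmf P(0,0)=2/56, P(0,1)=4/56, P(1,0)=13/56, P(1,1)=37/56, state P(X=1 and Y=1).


Read from table: P(X=1, Y=1) = 37/56

37/56


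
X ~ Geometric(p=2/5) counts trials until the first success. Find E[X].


For geometric (trials until first success), E[X] = 1/p = 1/(2/5) = 5/2

5/2


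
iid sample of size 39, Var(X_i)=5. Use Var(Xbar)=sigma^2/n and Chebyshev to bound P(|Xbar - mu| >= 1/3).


Var(Xbar) = Var(X)/n = 5/39
Chebyshev: P(|Xbar-mu| >= 1/3) <= Var(Xbar)/(1/3)^2 = (5/39)/(1/9) = 15/13
Bound exceeds 1, so trivial bound: 1

1


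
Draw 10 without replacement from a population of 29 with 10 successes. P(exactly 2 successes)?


P(X=2) = C(10,2)*C(19,8) / C(29,10)
= 45*75582 / 20030010
= 3401190/20030010 = 8721/51359

8721/51359


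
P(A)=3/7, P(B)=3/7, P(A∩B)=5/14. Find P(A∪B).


P(A∪B) = P(A) + P(B) - P(A∩B)
= 3/7 + 3/7 - 5/14 = 1/2

1/2


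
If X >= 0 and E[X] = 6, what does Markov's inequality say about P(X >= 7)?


Markov: P(X >= a) <= E[X]/a
P(X >= 7) <= 6/7

6/7


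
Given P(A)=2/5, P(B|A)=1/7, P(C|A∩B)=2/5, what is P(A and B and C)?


P(A∩B∩C) = P(A) * P(B|A) * P(C|A∩B)
= 2/5 * 1/7 * 2/5
= 2/35 * 2/5 = 4/175

4/175


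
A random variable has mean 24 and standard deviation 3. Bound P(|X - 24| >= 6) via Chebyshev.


k = 6/3 = 2
Chebyshev: P(|X-mu| >= k*sigma) <= 1/k^2 = 1/2^2 = 1/4

1/4


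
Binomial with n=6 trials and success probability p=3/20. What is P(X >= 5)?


P(X>=5) = P(X=5) + P(X=6)
= 12393/32000000 + 729/64000000
= 5103/12800000

5103/12800000


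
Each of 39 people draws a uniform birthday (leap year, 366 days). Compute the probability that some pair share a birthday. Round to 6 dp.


P(all different) = prod((366-i)/366 for i=0..38) = 0.122510
P(at least one match) = 1 - 0.122510 = 0.877490

0.877490


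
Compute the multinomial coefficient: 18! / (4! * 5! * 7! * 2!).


18! = 6402373705728000
Denominator: 4!=24 * 5!=120 * 7!=5040 * 2!=2
Coefficient = 6402373705728000 / 29030400 = 220540320

220540320


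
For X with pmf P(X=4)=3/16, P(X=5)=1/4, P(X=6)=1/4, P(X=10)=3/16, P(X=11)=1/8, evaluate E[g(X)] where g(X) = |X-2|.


E[|X-2|] = sum(g(x)*P(x))
= 2*3/16 + 3*1/4 + 4*1/4 + 8*3/16 + 9*1/8
= 19/4

19/4


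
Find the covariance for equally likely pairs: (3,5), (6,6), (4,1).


E[X]=13/3, E[Y]=4, E[XY]=55/3
Cov(X,Y) = E[XY] - E[X]E[Y] = 55/3 - 13/3*4 = 1

1


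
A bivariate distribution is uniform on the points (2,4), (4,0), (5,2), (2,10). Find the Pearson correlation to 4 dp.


Cov(X,Y) = -3.5000, Var(X) = 1.6875, Var(Y) = 14.0000
rho = Cov/(sqrt(VarX)*sqrt(VarY)) = -0.7201

-0.7201


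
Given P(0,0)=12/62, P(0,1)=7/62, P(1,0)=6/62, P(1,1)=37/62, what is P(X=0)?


P(X=0) = P(0,0)+P(0,1) = 12/62 + 7/62 = 19/62

19/62


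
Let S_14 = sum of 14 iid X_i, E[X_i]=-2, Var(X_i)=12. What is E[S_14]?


E[S_n] = n*E[X_1] = 14*-2 = -28

-28


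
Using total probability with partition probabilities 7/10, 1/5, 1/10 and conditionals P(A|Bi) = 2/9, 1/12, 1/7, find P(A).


P(A) = P(A|B1)P(B1) + P(A|B2)P(B2) + P(A|B3)P(B3)
= 2/9*7/10 + 1/12*1/5 + 1/7*1/10
= 7/45 + 1/60 + 1/70 = 47/252

47/252


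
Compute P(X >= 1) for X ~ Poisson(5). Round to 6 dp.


P(X>=1) = 1 - P(X<=0) = 1 - (e^(-5)*5^0/0!)
≈ 1 - 0.0067379470 = 0.9932620530
≈ 0.993262

0.993262


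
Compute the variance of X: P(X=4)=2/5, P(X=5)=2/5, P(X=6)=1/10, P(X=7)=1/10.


E[X] = 49/10, E[X^2] = 249/10
Var(X) = E[X^2] - (E[X])^2 = 249/10 - (49/10)^2 = 89/100

89/100


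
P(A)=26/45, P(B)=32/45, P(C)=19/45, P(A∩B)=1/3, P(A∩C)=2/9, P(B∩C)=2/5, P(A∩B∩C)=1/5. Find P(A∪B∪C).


P(A∪B∪C) = P(A)+P(B)+P(C) - P(AB)-P(AC)-P(BC) + P(ABC)
= 26/45+32/45+19/45 - 1/3-2/9-2/5 + 1/5
= 43/45

43/45


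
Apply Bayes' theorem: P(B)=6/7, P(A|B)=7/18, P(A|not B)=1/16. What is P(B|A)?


P(A) = P(A|B)P(B) + P(A|B')P(B') = 7/18*6/7 + 1/16*1/7 = 115/336
P(B|A) = P(A|B)P(B)/P(A) = (1/3)/(115/336) = 112/115

112/115


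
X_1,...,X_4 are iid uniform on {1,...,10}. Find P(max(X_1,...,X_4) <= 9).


P(max <= 9) = P(all X_i <= 9) = (P(X_1 <= 9))^4
= (9/10)^4 = 6561/10000

6561/10000


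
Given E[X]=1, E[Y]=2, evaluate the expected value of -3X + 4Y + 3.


E[-3X + 4Y + 3] = -3*E[X] + 4*E[Y] + 3
= (-3)*(1) + (4)*(2) + (3)
= -3 + 8 + 3 = 8

8


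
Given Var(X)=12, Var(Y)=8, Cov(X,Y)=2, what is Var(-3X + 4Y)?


Var(-3X + 4Y) = (-3)^2*Var(X) + 4^2*Var(Y) + 2*(-3)*4*Cov(X,Y)
= 9*12 + 16*8 - 24*2
= 108 + 128 - 48 = 188

188


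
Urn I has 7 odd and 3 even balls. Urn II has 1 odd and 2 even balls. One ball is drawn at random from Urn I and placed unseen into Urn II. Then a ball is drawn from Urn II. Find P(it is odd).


P(transfer odd) = 7/10; P(transfer even) = 3/10
If odd transferred: Urn II has 2 odd of 4, so P(odd|odd moved) = 1/2
If even transferred: Urn II has 1 odd of 4, so P(odd|even moved) = 1/4
By total probability: P(odd) = 7/10*1/2 + 3/10*1/4 = 17/40

17/40


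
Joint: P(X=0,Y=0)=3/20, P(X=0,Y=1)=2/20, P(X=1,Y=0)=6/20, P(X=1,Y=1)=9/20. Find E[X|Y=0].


P(Y=0) = 9/20
E[X|Y=0] = (0*3 + 1*6)/9 = 6/9 = 2/3

2/3


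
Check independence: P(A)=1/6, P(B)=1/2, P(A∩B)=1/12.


P(A)*P(B) = 1/6*1/2 = 1/12
P(A∩B) = 1/12, which equals P(A)P(B), so independent

Yes, A and B are independent


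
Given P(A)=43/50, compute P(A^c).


P(A') = 1 - P(A) = 1 - 43/50 = 7/50

7/50


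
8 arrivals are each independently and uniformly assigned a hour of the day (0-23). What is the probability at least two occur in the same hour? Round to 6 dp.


P(all different) = prod((24-i)/24 for i=0..7) = 0.269399
P(at least one match) = 1 - 0.269399 = 0.730601

0.730601


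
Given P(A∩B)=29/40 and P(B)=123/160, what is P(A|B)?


P(A|B) = P(A∩B)/P(B) = (116/160)/(123/160) = 116/123

116/123


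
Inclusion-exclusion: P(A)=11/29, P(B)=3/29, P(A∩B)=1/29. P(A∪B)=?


P(A∪B) = P(A) + P(B) - P(A∩B)
= 11/29 + 3/29 - 1/29 = 13/29

13/29


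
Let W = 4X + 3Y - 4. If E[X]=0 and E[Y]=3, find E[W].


E[4X + 3Y - 4] = 4*E[X] + 3*E[Y] - 4
= (4)*(0) + (3)*(3) + (-4)
= 0 + 9 - 4 = 5

5


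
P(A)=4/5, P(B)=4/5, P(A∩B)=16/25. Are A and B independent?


P(A)*P(B) = 4/5*4/5 = 16/25
P(A∩B) = 16/25, which equals P(A)P(B), so independent

Yes, A and B are independent


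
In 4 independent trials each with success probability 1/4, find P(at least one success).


P(at least one) = 1 - P(none)
P(none) = (1 - 1/4)^4 = (3/4)^4 = 81/256
P(at least one) = 1 - 81/256 = 175/256

175/256


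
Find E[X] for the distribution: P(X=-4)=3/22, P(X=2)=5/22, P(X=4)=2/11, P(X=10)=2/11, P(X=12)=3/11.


E[X] = sum(x * P(x))
= -4*3/22 + 2*5/22 + 4*2/11 + 10*2/11 + 12*3/11
= 63/11

63/11


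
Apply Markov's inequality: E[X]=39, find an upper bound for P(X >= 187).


Markov: P(X >= a) <= E[X]/a
P(X >= 187) <= 39/187

39/187


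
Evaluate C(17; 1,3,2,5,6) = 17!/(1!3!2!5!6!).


17! = 355687428096000
Denominator: 1!=1 * 3!=6 * 2!=2 * 5!=120 * 6!=720
Coefficient = 355687428096000 / 1036800 = 343062720

343062720


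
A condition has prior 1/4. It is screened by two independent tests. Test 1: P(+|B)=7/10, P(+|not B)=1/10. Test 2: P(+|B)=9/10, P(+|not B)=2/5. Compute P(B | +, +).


After test 1: P(+) = 7/10*1/4 + 1/10*3/4 = 1/4
P(B|+) = (7/40)/(1/4) = 7/10
After test 2 (use post1 as new prior): P(+) = 9/10*7/10 + 2/5*3/10 = 3/4
P(B|+,+) = (63/100)/(3/4) = 21/25

21/25


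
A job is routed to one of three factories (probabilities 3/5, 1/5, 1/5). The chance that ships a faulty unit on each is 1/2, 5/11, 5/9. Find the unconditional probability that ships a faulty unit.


P(A) = P(A|B1)P(B1) + P(A|B2)P(B2) + P(A|B3)P(B3)
= 1/2*3/5 + 5/11*1/5 + 5/9*1/5
= 3/10 + 1/11 + 1/9 = 497/990

497/990
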